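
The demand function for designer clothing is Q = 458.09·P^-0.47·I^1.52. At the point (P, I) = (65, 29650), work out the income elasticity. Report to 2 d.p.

1.52

For a multiplicative demand Q = A·P^α·I^β, the income elasticity is β everywhere.
Here β = 1.52, so η = 1.52.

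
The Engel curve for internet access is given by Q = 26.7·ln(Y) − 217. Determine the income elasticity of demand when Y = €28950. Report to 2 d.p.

0.47

At Y = 28950: Q = 57.298.
dQ/dY = 26.7/Y = 0.00092228 at this income.
η = (dQ/dY)·(Y/Q) = 0.00092228 × (28950/57.298) = 0.47.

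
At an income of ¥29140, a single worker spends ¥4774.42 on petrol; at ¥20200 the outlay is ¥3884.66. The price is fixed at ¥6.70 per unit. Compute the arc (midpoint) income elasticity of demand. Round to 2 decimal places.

0.57

With a constant price, Q₁ = 4774.42/6.70 = 712.600 and Q₂ = 3884.66/6.70 = 579.800 (equivalently, work directly with expenditure since P cancels).
Midpoint %ΔQ = (3884.66 − 4774.42)/4329.54 = -0.20551; midpoint %ΔI = (20200 − 29140)/24670 = -0.36238.
η = -0.20551 / -0.36238 = 0.57.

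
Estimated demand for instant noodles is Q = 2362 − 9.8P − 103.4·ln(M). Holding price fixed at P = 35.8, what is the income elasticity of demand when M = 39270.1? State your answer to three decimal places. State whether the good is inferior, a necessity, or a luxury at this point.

-0.113 (inferior good)

At P = 35.8, M = 39270.1: Q = 917.372.
Holding P constant, ∂Q/∂M = -103.4/M = -0.00263305.
η_M = (∂Q/∂M)·(M/Q) = -0.00263305 × (39270.1/917.372) = -0.113.
Since η < 0, this is an inferior good.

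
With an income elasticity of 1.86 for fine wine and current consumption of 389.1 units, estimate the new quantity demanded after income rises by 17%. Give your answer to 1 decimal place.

512.1

%ΔQ ≈ η × %ΔI = 1.86 × 17% = 31.62%.
New Q ≈ 389.1 × (1 + 0.3162) = 512.1.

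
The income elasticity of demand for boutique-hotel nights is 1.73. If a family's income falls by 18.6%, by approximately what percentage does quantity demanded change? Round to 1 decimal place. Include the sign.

%ΔQ ≈ η × %ΔI = 1.73 × (-18.6%) = -32.2%.

-32.2%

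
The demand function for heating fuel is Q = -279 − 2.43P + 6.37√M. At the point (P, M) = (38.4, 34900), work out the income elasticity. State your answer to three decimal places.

0.728

At P = 38.4, M = 34900: Q = 817.702.
Holding P constant, ∂Q/∂M = 6.37/(2√M) = 0.0170489.
η_M = (∂Q/∂M)·(M/Q) = 0.0170489 × (34900/817.702) = 0.728.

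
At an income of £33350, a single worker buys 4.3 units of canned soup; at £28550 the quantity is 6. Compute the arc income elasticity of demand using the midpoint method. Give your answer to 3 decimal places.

ΔQ = 6 − 4.3 = 1.7; midpoint Q̄ = (4.3 + 6)/2 = 5.15.
ΔI = 28550 − 33350 = -4800; midpoint Ī = (33350 + 28550)/2 = 30950.
η = (ΔQ/Q̄) ÷ (ΔI/Ī) = (1.7/5.15) ÷ (-4800/30950) = -2.128.

-2.128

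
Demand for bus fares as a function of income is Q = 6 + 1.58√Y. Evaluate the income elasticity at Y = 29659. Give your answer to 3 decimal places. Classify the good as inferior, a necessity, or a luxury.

At Y = 29659: Q = 278.104.
dQ/dY = 1.58/(2√Y) = 0.00458721 at this income.
η = (dQ/dY)·(Y/Q) = 0.00458721 × (29659/278.104) = 0.489.
Since 0 < η < 1, the good is a necessity.

0.489 (necessity)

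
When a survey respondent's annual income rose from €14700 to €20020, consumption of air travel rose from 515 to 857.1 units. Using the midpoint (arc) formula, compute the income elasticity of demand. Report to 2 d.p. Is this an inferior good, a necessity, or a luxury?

1.63 (luxury)

ΔQ = 857.1 − 515 = 342.1; midpoint Q̄ = (515 + 857.1)/2 = 686.05.
ΔI = 20020 − 14700 = 5320; midpoint Ī = (14700 + 20020)/2 = 17360.
η = (ΔQ/Q̄) ÷ (ΔI/Ī) = (342.1/686.05) ÷ (5320/17360) = 1.63.
η > 1 ⇒ luxury.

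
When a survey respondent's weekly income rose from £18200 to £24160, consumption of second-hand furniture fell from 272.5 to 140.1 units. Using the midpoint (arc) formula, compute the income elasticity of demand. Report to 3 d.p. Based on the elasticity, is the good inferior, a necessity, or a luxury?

ΔQ = 140.1 − 272.5 = -132.4; midpoint Q̄ = (272.5 + 140.1)/2 = 206.3.
ΔI = 24160 − 18200 = 5960; midpoint Ī = (18200 + 24160)/2 = 21180.
η = (ΔQ/Q̄) ÷ (ΔI/Ī) = (-132.4/206.3) ÷ (5960/21180) = -2.281.
η < 0 ⇒ inferior good.

-2.281 (inferior good)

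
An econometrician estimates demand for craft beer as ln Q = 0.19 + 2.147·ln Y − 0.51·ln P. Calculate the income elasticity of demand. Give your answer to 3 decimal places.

In a log-linear demand, the coefficient on ln Y is the income elasticity.
So η = 2.147.

2.147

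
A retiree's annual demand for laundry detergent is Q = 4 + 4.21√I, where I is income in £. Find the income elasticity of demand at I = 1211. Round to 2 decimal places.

At I = 1211: Q = 150.506.
dQ/dI = 4.21/(2√I) = 0.0604895 at this income.
η = (dQ/dI)·(I/Q) = 0.0604895 × (1211/150.506) = 0.49.

0.49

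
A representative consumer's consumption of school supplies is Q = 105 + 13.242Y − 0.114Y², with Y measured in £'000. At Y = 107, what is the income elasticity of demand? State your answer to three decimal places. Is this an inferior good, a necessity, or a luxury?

At Y = 107: Q = 216.7080.
dQ/dY = 13.242 − 0.228Y = -11.15400.
η = (dQ/dY)·(Y/Q) = -11.15400 × (107/216.7080) = -5.507.
η < 0 ⇒ inferior good.

-5.507 (inferior good)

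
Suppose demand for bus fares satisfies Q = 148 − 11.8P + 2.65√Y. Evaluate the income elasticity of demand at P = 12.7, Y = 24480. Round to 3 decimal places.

0.502

At P = 12.7, Y = 24480: Q = 412.761.
Holding P constant, ∂Q/∂Y = 2.65/(2√Y) = 0.00846857.
η_Y = (∂Q/∂Y)·(Y/Q) = 0.00846857 × (24480/412.761) = 0.502.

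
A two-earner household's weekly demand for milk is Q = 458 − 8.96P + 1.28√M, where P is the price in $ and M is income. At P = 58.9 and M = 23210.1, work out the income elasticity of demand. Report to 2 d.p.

0.78

At P = 58.9, M = 23210.1: Q = 125.262.
Holding P constant, ∂Q/∂M = 1.28/(2√M) = 0.00420089.
η_M = (∂Q/∂M)·(M/Q) = 0.00420089 × (23210.1/125.262) = 0.78.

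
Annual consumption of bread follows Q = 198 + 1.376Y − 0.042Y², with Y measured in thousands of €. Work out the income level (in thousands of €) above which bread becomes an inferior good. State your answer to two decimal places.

16.38

dQ/dY = 1.376 − 0.084Y.
The good is inferior where dQ/dY < 0. Setting dQ/dY = 0 gives Y = 1.376 / 0.084 = 16.38.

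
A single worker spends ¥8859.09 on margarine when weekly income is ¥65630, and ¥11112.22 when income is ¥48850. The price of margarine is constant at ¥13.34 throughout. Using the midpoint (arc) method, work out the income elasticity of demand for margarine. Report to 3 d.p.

-0.770

With a constant price, Q₁ = 8859.09/13.34 = 664.100 and Q₂ = 11112.22/13.34 = 833.000 (equivalently, work directly with expenditure since P cancels).
Midpoint %ΔQ = (11112.22 − 8859.09)/9985.65 = 0.22564; midpoint %ΔI = (48850 − 65630)/57240 = -0.29315.
η = 0.22564 / -0.29315 = -0.770.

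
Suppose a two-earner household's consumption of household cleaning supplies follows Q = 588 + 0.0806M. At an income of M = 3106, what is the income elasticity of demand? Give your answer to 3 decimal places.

0.299

At M = 3106: Q = 838.344.
dQ/dM = 0.0806.
η = (dQ/dM)·(M/Q) = 0.0806 × (3106/838.344) = 0.299.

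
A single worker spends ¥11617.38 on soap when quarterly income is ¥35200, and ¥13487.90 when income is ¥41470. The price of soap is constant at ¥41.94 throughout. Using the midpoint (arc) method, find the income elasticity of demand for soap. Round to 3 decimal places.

0.911

With a constant price, Q₁ = 11617.38/41.94 = 277.000 and Q₂ = 13487.90/41.94 = 321.600 (equivalently, work directly with expenditure since P cancels).
Midpoint %ΔQ = (13487.90 − 11617.38)/12552.64 = 0.14901; midpoint %ΔI = (41470 − 35200)/38335 = 0.16356.
η = 0.14901 / 0.16356 = 0.911.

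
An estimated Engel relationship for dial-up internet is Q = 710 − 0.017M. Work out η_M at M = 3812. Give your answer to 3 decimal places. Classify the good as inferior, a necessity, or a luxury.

-0.100 (inferior good)

At M = 3812: Q = 645.196.
dQ/dM = −0.017.
η = (dQ/dM)·(M/Q) = -0.017 × (3812/645.196) = -0.100.
Since η < 0, the good is an inferior good.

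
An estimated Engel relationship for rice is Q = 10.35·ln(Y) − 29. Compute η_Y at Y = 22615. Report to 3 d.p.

0.138

At Y = 22615: Q = 74.773.
dQ/dY = 10.35/Y = 0.000457661 at this income.
η = (dQ/dY)·(Y/Q) = 0.000457661 × (22615/74.773) = 0.138.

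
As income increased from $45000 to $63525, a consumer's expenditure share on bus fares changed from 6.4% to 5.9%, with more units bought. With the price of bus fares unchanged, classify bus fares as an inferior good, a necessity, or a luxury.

necessity

Quantity rises but the budget share falls as income rises, so 0 < η < 1.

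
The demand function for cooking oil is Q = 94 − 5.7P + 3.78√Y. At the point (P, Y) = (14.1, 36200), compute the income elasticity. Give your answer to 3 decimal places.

At P = 14.1, Y = 36200: Q = 732.824.
Holding P constant, ∂Q/∂Y = 3.78/(2√Y) = 0.00993362.
η_Y = (∂Q/∂Y)·(Y/Q) = 0.00993362 × (36200/732.824) = 0.491.

0.491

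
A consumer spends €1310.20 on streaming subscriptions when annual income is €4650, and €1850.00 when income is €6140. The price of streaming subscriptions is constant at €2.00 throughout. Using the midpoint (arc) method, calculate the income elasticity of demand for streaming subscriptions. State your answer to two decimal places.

1.24

With a constant price, Q₁ = 1310.20/2.00 = 655.100 and Q₂ = 1850.00/2.00 = 925.000 (equivalently, work directly with expenditure since P cancels).
Midpoint %ΔQ = (1850.00 − 1310.20)/1580.10 = 0.34162; midpoint %ΔI = (6140 − 4650)/5395 = 0.27618.
η = 0.34162 / 0.27618 = 1.24.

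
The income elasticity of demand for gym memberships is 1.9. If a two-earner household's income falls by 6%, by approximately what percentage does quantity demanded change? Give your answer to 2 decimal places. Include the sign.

-11.40%

%ΔQ ≈ η × %ΔI = 1.9 × (-6%) = -11.40%.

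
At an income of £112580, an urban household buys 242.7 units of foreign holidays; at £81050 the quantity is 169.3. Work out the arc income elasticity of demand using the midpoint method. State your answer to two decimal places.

1.09

ΔQ = 169.3 − 242.7 = -73.4; midpoint Q̄ = (242.7 + 169.3)/2 = 206.
ΔI = 81050 − 112580 = -31530; midpoint Ī = (112580 + 81050)/2 = 96815.
η = (ΔQ/Q̄) ÷ (ΔI/Ī) = (-73.4/206) ÷ (-31530/96815) = 1.09.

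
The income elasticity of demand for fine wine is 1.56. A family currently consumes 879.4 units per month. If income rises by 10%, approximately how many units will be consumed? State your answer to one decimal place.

1016.6

%ΔQ ≈ η × %ΔI = 1.56 × 10% = 15.6%.
New Q ≈ 879.4 × (1 + 0.156) = 1016.6.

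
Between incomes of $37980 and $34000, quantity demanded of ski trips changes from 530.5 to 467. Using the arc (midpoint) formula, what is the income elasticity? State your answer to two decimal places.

ΔQ = 467 − 530.5 = -63.5; midpoint Q̄ = (530.5 + 467)/2 = 498.75.
ΔI = 34000 − 37980 = -3980; midpoint Ī = (37980 + 34000)/2 = 35990.
η = (ΔQ/Q̄) ÷ (ΔI/Ī) = (-63.5/498.75) ÷ (-3980/35990) = 1.15.

1.15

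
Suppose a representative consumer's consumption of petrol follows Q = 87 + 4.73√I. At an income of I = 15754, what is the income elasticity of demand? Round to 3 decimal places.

At I = 15754: Q = 680.686.
dQ/dI = 4.73/(2√I) = 0.0188424 at this income.
η = (dQ/dI)·(I/Q) = 0.0188424 × (15754/680.686) = 0.436.

0.436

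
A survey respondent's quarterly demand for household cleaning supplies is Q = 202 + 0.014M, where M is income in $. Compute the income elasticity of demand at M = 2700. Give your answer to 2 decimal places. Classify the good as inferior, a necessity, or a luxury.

0.16 (necessity)

At M = 2700: Q = 239.800.
dQ/dM = 0.014.
η = (dQ/dM)·(M/Q) = 0.014 × (2700/239.800) = 0.16.
Since 0 < η < 1, the good is a necessity.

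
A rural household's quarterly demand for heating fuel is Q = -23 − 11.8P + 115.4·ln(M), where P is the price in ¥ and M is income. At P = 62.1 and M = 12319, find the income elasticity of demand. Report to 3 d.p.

At P = 62.1, M = 12319: Q = 331.161.
Holding P constant, ∂Q/∂M = 115.4/M = 0.00936764.
η_M = (∂Q/∂M)·(M/Q) = 0.00936764 × (12319/331.161) = 0.348.

0.348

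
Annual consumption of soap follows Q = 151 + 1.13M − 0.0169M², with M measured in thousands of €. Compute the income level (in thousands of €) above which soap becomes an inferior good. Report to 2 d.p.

33.43

dQ/dM = 1.13 − 0.0338M.
The good is inferior where dQ/dM < 0. Setting dQ/dM = 0 gives M = 1.13 / 0.0338 = 33.43.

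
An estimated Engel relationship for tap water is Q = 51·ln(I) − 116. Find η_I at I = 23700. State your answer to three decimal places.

At I = 23700: Q = 397.735.
dQ/dI = 51/I = 0.0021519 at this income.
η = (dQ/dI)·(I/Q) = 0.0021519 × (23700/397.735) = 0.128.

0.128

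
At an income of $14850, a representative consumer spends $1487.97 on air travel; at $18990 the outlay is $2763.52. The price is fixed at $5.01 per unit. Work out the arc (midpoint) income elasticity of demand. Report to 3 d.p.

2.452

With a constant price, Q₁ = 1487.97/5.01 = 297.000 and Q₂ = 2763.52/5.01 = 551.601 (equivalently, work directly with expenditure since P cancels).
Midpoint %ΔQ = (2763.52 − 1487.97)/2125.75 = 0.60005; midpoint %ΔI = (18990 − 14850)/16920 = 0.24468.
η = 0.60005 / 0.24468 = 2.452.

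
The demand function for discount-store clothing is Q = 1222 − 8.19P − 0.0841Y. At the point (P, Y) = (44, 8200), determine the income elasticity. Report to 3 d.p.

-4.009

At P = 44, Y = 8200: Q = 172.020.
Holding P constant, ∂Q/∂Y = −0.0841.
η_Y = (∂Q/∂Y)·(Y/Q) = -0.0841 × (8200/172.020) = -4.009.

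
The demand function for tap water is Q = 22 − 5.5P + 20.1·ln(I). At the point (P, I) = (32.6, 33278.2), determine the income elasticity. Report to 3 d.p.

At P = 32.6, I = 33278.2: Q = 51.994.
Holding P constant, ∂Q/∂I = 20.1/I = 0.000603999.
η_I = (∂Q/∂I)·(I/Q) = 0.000603999 × (33278.2/51.994) = 0.387.

0.387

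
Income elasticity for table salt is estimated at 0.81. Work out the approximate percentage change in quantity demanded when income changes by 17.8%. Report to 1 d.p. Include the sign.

%ΔQ ≈ η × %ΔI = 0.81 × 17.8% = 14.4%.

14.4%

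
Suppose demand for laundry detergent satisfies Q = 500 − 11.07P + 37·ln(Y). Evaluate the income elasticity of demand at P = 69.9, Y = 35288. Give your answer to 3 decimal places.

0.326

At P = 69.9, Y = 35288: Q = 113.645.
Holding P constant, ∂Q/∂Y = 37/Y = 0.00104852.
η_Y = (∂Q/∂Y)·(Y/Q) = 0.00104852 × (35288/113.645) = 0.326.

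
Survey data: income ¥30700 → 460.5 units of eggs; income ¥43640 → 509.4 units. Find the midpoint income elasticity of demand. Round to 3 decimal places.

ΔQ = 509.4 − 460.5 = 48.9; midpoint Q̄ = (460.5 + 509.4)/2 = 484.95.
ΔI = 43640 − 30700 = 12940; midpoint Ī = (30700 + 43640)/2 = 37170.
η = (ΔQ/Q̄) ÷ (ΔI/Ī) = (48.9/484.95) ÷ (12940/37170) = 0.290.

0.290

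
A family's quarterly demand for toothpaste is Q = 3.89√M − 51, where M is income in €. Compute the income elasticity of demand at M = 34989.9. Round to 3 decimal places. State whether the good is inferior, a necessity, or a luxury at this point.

0.538 (necessity)

At M = 34989.9: Q = 676.647.
dQ/dM = 3.89/(2√M) = 0.010398 at this income.
η = (dQ/dM)·(M/Q) = 0.010398 × (34989.9/676.647) = 0.538.
Since 0 < η < 1, the good is a necessity.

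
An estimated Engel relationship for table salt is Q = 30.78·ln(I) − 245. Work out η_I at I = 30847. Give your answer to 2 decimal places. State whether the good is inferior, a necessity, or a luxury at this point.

0.42 (necessity)

At I = 30847: Q = 73.167.
dQ/dI = 30.78/I = 0.000997828 at this income.
η = (dQ/dI)·(I/Q) = 0.000997828 × (30847/73.167) = 0.42.
Since 0 < η < 1, the good is a necessity.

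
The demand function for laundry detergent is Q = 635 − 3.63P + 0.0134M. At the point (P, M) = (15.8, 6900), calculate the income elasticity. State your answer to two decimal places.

At P = 15.8, M = 6900: Q = 670.106.
Holding P constant, ∂Q/∂M = 0.0134.
η_M = (∂Q/∂M)·(M/Q) = 0.0134 × (6900/670.106) = 0.14.

0.14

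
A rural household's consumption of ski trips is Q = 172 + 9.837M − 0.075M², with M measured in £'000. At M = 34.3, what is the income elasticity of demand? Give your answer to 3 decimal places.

0.382

At M = 34.3: Q = 421.1724.
dQ/dM = 9.837 − 0.15M = 4.69200.
η = (dQ/dM)·(M/Q) = 4.69200 × (34.3/421.1724) = 0.382.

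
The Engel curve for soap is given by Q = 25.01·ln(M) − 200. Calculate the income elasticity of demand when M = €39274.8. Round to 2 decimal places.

0.39

At M = 39274.8: Q = 64.564.
dQ/dM = 25.01/M = 0.000636795 at this income.
η = (dQ/dM)·(M/Q) = 0.000636795 × (39274.8/64.564) = 0.39.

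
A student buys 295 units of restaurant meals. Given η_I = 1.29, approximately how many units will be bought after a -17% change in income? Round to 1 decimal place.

%ΔQ ≈ η × %ΔI = 1.29 × (-17%) = -21.93%.
New Q ≈ 295 × (1 − 0.2193) = 230.3.

230.3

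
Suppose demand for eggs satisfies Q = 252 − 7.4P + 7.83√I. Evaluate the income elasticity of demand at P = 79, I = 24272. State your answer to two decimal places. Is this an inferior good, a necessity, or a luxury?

0.69 (necessity)

At P = 79, I = 24272: Q = 887.273.
Holding P constant, ∂Q/∂I = 7.83/(2√I) = 0.0251292.
η_I = (∂Q/∂I)·(I/Q) = 0.0251292 × (24272/887.273) = 0.69.
Since 0 < η < 1, this is a necessity.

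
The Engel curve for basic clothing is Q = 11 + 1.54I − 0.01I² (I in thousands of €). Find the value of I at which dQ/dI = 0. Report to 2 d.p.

dQ/dI = 1.54 − 0.02I.
The good is inferior where dQ/dI < 0. Setting dQ/dI = 0 gives I = 1.54 / 0.02 = 77.00.

77.00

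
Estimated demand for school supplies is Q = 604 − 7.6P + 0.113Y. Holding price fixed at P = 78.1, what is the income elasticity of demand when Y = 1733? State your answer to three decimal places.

At P = 78.1, Y = 1733: Q = 206.269.
Holding P constant, ∂Q/∂Y = 0.113.
η_Y = (∂Q/∂Y)·(Y/Q) = 0.113 × (1733/206.269) = 0.949.

0.949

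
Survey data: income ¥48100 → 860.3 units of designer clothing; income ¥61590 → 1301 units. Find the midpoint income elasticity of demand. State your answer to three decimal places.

ΔQ = 1301 − 860.3 = 440.7; midpoint Q̄ = (860.3 + 1301)/2 = 1080.65.
ΔI = 61590 − 48100 = 13490; midpoint Ī = (48100 + 61590)/2 = 54845.
η = (ΔQ/Q̄) ÷ (ΔI/Ī) = (440.7/1080.65) ÷ (13490/54845) = 1.658.

1.658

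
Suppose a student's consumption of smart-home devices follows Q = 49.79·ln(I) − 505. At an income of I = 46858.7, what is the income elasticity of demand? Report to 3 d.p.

1.633

At I = 46858.7: Q = 30.486.
dQ/dI = 49.79/I = 0.00106256 at this income.
η = (dQ/dI)·(I/Q) = 0.00106256 × (46858.7/30.486) = 1.633.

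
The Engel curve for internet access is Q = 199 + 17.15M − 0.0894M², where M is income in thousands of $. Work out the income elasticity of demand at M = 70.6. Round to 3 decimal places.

At M = 70.6: Q = 964.1882.
dQ/dM = 17.15 − 0.1788M = 4.52672.
η = (dQ/dM)·(M/Q) = 4.52672 × (70.6/964.1882) = 0.331.

0.331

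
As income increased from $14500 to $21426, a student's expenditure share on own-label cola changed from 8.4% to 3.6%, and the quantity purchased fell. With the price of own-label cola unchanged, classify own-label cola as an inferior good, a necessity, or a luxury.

inferior good

Quantity demanded falls as income rises, so η < 0.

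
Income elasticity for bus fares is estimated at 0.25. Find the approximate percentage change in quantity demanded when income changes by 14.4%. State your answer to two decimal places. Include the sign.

%ΔQ ≈ η × %ΔI = 0.25 × 14.4% = 3.60%.

3.60%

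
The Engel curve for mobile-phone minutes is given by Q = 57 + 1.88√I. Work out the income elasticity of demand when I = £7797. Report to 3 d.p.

At I = 7797: Q = 223.005.
dQ/dI = 1.88/(2√I) = 0.0106455 at this income.
η = (dQ/dI)·(I/Q) = 0.0106455 × (7797/223.005) = 0.372.

0.372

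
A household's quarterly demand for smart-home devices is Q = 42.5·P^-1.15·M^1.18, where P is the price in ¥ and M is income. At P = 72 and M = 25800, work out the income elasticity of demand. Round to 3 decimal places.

1.180

For a multiplicative demand Q = A·P^α·M^β, the income elasticity is β everywhere.
Here β = 1.18, so η = 1.180.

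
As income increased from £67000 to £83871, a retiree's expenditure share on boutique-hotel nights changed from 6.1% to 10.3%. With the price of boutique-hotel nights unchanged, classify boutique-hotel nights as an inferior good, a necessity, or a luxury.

luxury

The budget share rises as income rises, so η > 1.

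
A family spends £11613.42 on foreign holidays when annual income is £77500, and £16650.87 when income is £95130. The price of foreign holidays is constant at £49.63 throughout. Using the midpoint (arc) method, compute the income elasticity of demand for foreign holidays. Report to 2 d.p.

With a constant price, Q₁ = 11613.42/49.63 = 234.000 and Q₂ = 16650.87/49.63 = 335.500 (equivalently, work directly with expenditure since P cancels).
Midpoint %ΔQ = (16650.87 − 11613.42)/14132.15 = 0.35645; midpoint %ΔI = (95130 − 77500)/86315 = 0.20425.
η = 0.35645 / 0.20425 = 1.75.

1.75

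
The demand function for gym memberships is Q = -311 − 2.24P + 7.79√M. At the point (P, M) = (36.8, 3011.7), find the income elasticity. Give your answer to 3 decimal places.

6.273

At P = 36.8, M = 3011.7: Q = 34.075.
Holding P constant, ∂Q/∂M = 7.79/(2√M) = 0.0709744.
η_M = (∂Q/∂M)·(M/Q) = 0.0709744 × (3011.7/34.075) = 6.273.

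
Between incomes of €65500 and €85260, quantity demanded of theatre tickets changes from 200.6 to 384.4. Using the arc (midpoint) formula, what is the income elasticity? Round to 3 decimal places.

ΔQ = 384.4 − 200.6 = 183.8; midpoint Q̄ = (200.6 + 384.4)/2 = 292.5.
ΔI = 85260 − 65500 = 19760; midpoint Ī = (65500 + 85260)/2 = 75380.
η = (ΔQ/Q̄) ÷ (ΔI/Ī) = (183.8/292.5) ÷ (19760/75380) = 2.397.

2.397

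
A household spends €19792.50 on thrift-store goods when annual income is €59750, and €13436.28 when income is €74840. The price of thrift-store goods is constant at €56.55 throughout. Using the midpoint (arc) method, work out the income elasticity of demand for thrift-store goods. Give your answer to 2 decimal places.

With a constant price, Q₁ = 19792.50/56.55 = 350.000 and Q₂ = 13436.28/56.55 = 237.600 (equivalently, work directly with expenditure since P cancels).
Midpoint %ΔQ = (13436.28 − 19792.50)/16614.39 = -0.38257; midpoint %ΔI = (74840 − 59750)/67295 = 0.22424.
η = -0.38257 / 0.22424 = -1.71.

-1.71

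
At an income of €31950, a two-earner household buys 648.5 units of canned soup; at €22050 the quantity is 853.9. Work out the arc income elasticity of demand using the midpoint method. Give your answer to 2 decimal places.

ΔQ = 853.9 − 648.5 = 205.4; midpoint Q̄ = (648.5 + 853.9)/2 = 751.2.
ΔI = 22050 − 31950 = -9900; midpoint Ī = (31950 + 22050)/2 = 27000.
η = (ΔQ/Q̄) ÷ (ΔI/Ī) = (205.4/751.2) ÷ (-9900/27000) = -0.75.

-0.75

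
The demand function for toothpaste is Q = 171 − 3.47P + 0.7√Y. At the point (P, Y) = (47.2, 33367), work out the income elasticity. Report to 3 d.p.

0.473

At P = 47.2, Y = 33367: Q = 135.082.
Holding P constant, ∂Q/∂Y = 0.7/(2√Y) = 0.00191606.
η_Y = (∂Q/∂Y)·(Y/Q) = 0.00191606 × (33367/135.082) = 0.473.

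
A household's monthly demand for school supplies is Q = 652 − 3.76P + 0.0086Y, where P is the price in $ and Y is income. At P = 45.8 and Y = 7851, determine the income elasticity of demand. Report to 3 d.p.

At P = 45.8, Y = 7851: Q = 547.311.
Holding P constant, ∂Q/∂Y = 0.0086.
η_Y = (∂Q/∂Y)·(Y/Q) = 0.0086 × (7851/547.311) = 0.123.

0.123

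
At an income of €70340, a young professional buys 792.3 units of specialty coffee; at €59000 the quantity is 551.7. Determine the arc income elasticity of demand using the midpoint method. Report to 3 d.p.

ΔQ = 551.7 − 792.3 = -240.6; midpoint Q̄ = (792.3 + 551.7)/2 = 672.
ΔI = 59000 − 70340 = -11340; midpoint Ī = (70340 + 59000)/2 = 64670.
η = (ΔQ/Q̄) ÷ (ΔI/Ī) = (-240.6/672) ÷ (-11340/64670) = 2.042.

2.042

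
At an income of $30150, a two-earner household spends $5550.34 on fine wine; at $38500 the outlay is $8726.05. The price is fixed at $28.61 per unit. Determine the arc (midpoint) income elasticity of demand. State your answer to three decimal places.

1.829

With a constant price, Q₁ = 5550.34/28.61 = 194.000 and Q₂ = 8726.05/28.61 = 305.000 (equivalently, work directly with expenditure since P cancels).
Midpoint %ΔQ = (8726.05 − 5550.34)/7138.20 = 0.44489; midpoint %ΔI = (38500 − 30150)/34325 = 0.24326.
η = 0.44489 / 0.24326 = 1.829.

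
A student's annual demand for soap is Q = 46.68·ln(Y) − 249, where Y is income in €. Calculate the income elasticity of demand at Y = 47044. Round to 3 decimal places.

0.184

At Y = 47044: Q = 253.223.
dQ/dY = 46.68/Y = 0.000992263 at this income.
η = (dQ/dY)·(Y/Q) = 0.000992263 × (47044/253.223) = 0.184.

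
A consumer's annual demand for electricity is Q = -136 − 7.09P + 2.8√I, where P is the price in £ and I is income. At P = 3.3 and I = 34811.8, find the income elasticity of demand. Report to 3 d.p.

0.720

At P = 3.3, I = 34811.8: Q = 363.025.
Holding P constant, ∂Q/∂I = 2.8/(2√I) = 0.00750352.
η_I = (∂Q/∂I)·(I/Q) = 0.00750352 × (34811.8/363.025) = 0.720.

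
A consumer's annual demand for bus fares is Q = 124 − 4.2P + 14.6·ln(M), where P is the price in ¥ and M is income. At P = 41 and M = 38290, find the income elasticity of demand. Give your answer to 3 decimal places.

0.138

At P = 41, M = 38290: Q = 105.873.
Holding P constant, ∂Q/∂M = 14.6/M = 0.000381301.
η_M = (∂Q/∂M)·(M/Q) = 0.000381301 × (38290/105.873) = 0.138.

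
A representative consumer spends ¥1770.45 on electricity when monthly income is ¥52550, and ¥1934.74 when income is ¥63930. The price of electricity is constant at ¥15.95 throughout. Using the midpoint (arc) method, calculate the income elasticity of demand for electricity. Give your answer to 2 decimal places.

With a constant price, Q₁ = 1770.45/15.95 = 111.000 and Q₂ = 1934.74/15.95 = 121.300 (equivalently, work directly with expenditure since P cancels).
Midpoint %ΔQ = (1934.74 − 1770.45)/1852.60 = 0.08868; midpoint %ΔI = (63930 − 52550)/58240 = 0.19540.
η = 0.08868 / 0.19540 = 0.45.

0.45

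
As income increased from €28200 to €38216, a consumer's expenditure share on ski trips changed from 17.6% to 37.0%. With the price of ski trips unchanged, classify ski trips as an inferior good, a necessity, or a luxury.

luxury

The budget share rises as income rises, so η > 1.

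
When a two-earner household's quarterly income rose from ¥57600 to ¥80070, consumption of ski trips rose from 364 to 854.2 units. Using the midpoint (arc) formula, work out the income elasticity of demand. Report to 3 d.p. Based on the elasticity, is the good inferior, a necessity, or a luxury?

ΔQ = 854.2 − 364 = 490.2; midpoint Q̄ = (364 + 854.2)/2 = 609.1.
ΔI = 80070 − 57600 = 22470; midpoint Ī = (57600 + 80070)/2 = 68835.
η = (ΔQ/Q̄) ÷ (ΔI/Ī) = (490.2/609.1) ÷ (22470/68835) = 2.465.
η > 1 ⇒ luxury.

2.465 (luxury)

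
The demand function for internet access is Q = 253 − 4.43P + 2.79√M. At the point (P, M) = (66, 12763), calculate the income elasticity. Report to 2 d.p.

0.57

At P = 66, M = 12763: Q = 275.816.
Holding P constant, ∂Q/∂M = 2.79/(2√M) = 0.012348.
η_M = (∂Q/∂M)·(M/Q) = 0.012348 × (12763/275.816) = 0.57.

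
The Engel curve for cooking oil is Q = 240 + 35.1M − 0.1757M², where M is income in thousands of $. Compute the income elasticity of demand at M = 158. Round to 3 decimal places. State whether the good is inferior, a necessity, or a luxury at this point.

-2.305 (inferior good)

At M = 158: Q = 1399.6252.
dQ/dM = 35.1 − 0.3514M = -20.42120.
η = (dQ/dM)·(M/Q) = -20.42120 × (158/1399.6252) = -2.305.
η < 0 ⇒ inferior good.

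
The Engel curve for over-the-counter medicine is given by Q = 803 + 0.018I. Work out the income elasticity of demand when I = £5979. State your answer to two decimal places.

At I = 5979: Q = 910.622.
dQ/dI = 0.018.
η = (dQ/dI)·(I/Q) = 0.018 × (5979/910.622) = 0.12.

0.12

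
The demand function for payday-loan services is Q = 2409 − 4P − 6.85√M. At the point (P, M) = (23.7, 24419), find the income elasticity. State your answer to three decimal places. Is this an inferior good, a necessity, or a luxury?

-0.430 (inferior good)

At P = 23.7, M = 24419: Q = 1243.779.
Holding P constant, ∂Q/∂M = -6.85/(2√M) = -0.0219178.
η_M = (∂Q/∂M)·(M/Q) = -0.0219178 × (24419/1243.779) = -0.430.
Since η < 0, this is an inferior good.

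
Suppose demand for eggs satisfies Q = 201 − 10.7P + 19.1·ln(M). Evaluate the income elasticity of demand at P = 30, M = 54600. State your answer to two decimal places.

0.22

At P = 30, M = 54600: Q = 88.339.
Holding P constant, ∂Q/∂M = 19.1/M = 0.000349817.
η_M = (∂Q/∂M)·(M/Q) = 0.000349817 × (54600/88.339) = 0.22.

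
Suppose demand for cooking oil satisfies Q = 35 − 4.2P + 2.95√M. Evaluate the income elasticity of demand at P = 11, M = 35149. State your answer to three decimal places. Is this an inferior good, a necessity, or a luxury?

0.510 (necessity)

At P = 11, M = 35149: Q = 541.868.
Holding P constant, ∂Q/∂M = 2.95/(2√M) = 0.00786748.
η_M = (∂Q/∂M)·(M/Q) = 0.00786748 × (35149/541.868) = 0.510.
Since 0 < η < 1, this is a necessity.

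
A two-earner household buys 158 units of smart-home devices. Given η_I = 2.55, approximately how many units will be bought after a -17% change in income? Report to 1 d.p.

%ΔQ ≈ η × %ΔI = 2.55 × (-17%) = -43.35%.
New Q ≈ 158 × (1 − 0.4335) = 89.5.

89.5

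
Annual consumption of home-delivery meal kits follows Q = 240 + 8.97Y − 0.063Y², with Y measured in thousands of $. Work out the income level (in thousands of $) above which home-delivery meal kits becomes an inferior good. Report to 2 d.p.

dQ/dY = 8.97 − 0.126Y.
The good is inferior where dQ/dY < 0. Setting dQ/dY = 0 gives Y = 8.97 / 0.126 = 71.19.

71.19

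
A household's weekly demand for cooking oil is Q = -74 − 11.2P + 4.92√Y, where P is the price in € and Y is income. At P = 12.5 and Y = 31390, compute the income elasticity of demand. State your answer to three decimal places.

At P = 12.5, Y = 31390: Q = 657.687.
Holding P constant, ∂Q/∂Y = 4.92/(2√Y) = 0.0138848.
η_Y = (∂Q/∂Y)·(Y/Q) = 0.0138848 × (31390/657.687) = 0.663.

0.663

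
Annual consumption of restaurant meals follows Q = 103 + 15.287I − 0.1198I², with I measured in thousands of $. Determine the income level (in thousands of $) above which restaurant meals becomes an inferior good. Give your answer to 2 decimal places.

63.80

dQ/dI = 15.287 − 0.2396I.
The good is inferior where dQ/dI < 0. Setting dQ/dI = 0 gives I = 15.287 / 0.2396 = 63.80.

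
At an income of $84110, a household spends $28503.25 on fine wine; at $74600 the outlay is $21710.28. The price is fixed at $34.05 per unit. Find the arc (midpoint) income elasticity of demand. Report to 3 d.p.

With a constant price, Q₁ = 28503.25/34.05 = 837.100 and Q₂ = 21710.28/34.05 = 637.600 (equivalently, work directly with expenditure since P cancels).
Midpoint %ΔQ = (21710.28 − 28503.25)/25106.77 = -0.27056; midpoint %ΔI = (74600 − 84110)/79355 = -0.11984.
η = -0.27056 / -0.11984 = 2.258.

2.258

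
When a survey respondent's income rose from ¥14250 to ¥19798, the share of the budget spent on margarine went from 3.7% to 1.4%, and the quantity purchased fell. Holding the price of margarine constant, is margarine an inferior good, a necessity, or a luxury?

inferior good

Quantity demanded falls as income rises, so η < 0.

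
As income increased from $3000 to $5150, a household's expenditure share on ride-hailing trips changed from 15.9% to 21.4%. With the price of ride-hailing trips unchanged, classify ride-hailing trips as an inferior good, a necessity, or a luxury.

luxury

The budget share rises as income rises, so η > 1.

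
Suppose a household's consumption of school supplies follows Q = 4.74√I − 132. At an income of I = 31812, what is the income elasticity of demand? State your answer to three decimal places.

0.593

At I = 31812: Q = 713.423.
dQ/dI = 4.74/(2√I) = 0.0132878 at this income.
η = (dQ/dI)·(I/Q) = 0.0132878 × (31812/713.423) = 0.593.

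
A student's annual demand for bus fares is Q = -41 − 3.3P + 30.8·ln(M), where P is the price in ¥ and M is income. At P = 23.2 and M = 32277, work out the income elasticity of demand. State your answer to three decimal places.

At P = 23.2, M = 32277: Q = 202.209.
Holding P constant, ∂Q/∂M = 30.8/M = 0.00095424.
η_M = (∂Q/∂M)·(M/Q) = 0.00095424 × (32277/202.209) = 0.152.

0.152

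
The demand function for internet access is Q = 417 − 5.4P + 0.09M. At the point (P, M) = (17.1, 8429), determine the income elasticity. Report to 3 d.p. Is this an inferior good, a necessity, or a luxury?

At P = 17.1, M = 8429: Q = 1083.270.
Holding P constant, ∂Q/∂M = 0.09.
η_M = (∂Q/∂M)·(M/Q) = 0.09 × (8429/1083.270) = 0.700.
Since 0 < η < 1, this is a necessity.

0.700 (necessity)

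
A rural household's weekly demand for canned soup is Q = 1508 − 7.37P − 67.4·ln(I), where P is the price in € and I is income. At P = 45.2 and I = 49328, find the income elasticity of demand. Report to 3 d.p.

-0.151

At P = 45.2, I = 49328: Q = 446.535.
Holding P constant, ∂Q/∂I = -67.4/I = -0.00136636.
η_I = (∂Q/∂I)·(I/Q) = -0.00136636 × (49328/446.535) = -0.151.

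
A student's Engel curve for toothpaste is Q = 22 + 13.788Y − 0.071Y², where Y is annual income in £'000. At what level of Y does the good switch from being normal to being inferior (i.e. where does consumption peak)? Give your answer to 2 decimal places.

dQ/dY = 13.788 − 0.142Y.
The good is inferior where dQ/dY < 0. Setting dQ/dY = 0 gives Y = 13.788 / 0.142 = 97.10.

97.10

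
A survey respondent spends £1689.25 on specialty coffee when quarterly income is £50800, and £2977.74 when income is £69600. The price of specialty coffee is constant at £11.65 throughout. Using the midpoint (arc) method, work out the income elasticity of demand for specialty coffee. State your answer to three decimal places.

1.768

With a constant price, Q₁ = 1689.25/11.65 = 145.000 and Q₂ = 2977.74/11.65 = 255.600 (equivalently, work directly with expenditure since P cancels).
Midpoint %ΔQ = (2977.74 − 1689.25)/2333.50 = 0.55217; midpoint %ΔI = (69600 − 50800)/60200 = 0.31229.
η = 0.55217 / 0.31229 = 1.768.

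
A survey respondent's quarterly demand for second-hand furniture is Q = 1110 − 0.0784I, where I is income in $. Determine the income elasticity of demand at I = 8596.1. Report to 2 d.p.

At I = 8596.1: Q = 436.066.
dQ/dI = −0.0784.
η = (dQ/dI)·(I/Q) = -0.0784 × (8596.1/436.066) = -1.55.

-1.55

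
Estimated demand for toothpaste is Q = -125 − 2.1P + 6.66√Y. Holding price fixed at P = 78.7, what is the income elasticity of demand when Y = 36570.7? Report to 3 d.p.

At P = 78.7, Y = 36570.7: Q = 983.353.
Holding P constant, ∂Q/∂Y = 6.66/(2√Y) = 0.0174132.
η_Y = (∂Q/∂Y)·(Y/Q) = 0.0174132 × (36570.7/983.353) = 0.648.

0.648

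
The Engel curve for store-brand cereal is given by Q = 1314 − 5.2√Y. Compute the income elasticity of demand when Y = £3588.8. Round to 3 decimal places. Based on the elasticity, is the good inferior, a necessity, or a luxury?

At Y = 3588.8: Q = 1002.486.
dQ/dY = -5.2/(2√Y) = -0.0434009 at this income.
η = (dQ/dY)·(Y/Q) = -0.0434009 × (3588.8/1002.486) = -0.155.
Since η < 0, the good is an inferior good.

-0.155 (inferior good)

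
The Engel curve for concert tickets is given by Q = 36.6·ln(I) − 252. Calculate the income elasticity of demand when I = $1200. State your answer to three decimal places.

At I = 1200: Q = 7.497.
dQ/dI = 36.6/I = 0.0305 at this income.
η = (dQ/dI)·(I/Q) = 0.0305 × (1200/7.497) = 4.882.

4.882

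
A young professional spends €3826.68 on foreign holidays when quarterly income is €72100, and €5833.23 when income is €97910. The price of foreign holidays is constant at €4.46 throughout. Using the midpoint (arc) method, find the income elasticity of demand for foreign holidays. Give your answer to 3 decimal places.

With a constant price, Q₁ = 3826.68/4.46 = 858.000 and Q₂ = 5833.23/4.46 = 1307.899 (equivalently, work directly with expenditure since P cancels).
Midpoint %ΔQ = (5833.23 − 3826.68)/4829.96 = 0.41544; midpoint %ΔI = (97910 − 72100)/85005 = 0.30363.
η = 0.41544 / 0.30363 = 1.368.

1.368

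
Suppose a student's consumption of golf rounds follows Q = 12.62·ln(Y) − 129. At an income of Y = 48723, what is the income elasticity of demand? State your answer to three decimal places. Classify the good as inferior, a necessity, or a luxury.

1.748 (luxury)

At Y = 48723: Q = 7.219.
dQ/dY = 12.62/Y = 0.000259015 at this income.
η = (dQ/dY)·(Y/Q) = 0.000259015 × (48723/7.219) = 1.748.
Since η > 1, the good is a luxury.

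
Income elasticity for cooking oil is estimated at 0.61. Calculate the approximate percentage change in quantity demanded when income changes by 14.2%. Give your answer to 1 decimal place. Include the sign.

8.7%

%ΔQ ≈ η × %ΔI = 0.61 × 14.2% = 8.7%.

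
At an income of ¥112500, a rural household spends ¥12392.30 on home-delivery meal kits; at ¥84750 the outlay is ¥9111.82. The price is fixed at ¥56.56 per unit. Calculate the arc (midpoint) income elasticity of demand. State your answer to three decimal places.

With a constant price, Q₁ = 12392.30/56.56 = 219.100 and Q₂ = 9111.82/56.56 = 161.100 (equivalently, work directly with expenditure since P cancels).
Midpoint %ΔQ = (9111.82 − 12392.30)/10752.06 = -0.30510; midpoint %ΔI = (84750 − 112500)/98625 = -0.28137.
η = -0.30510 / -0.28137 = 1.084.

1.084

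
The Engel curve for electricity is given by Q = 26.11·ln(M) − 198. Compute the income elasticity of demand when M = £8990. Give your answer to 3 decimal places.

At M = 8990: Q = 39.702.
dQ/dM = 26.11/M = 0.00290434 at this income.
η = (dQ/dM)·(M/Q) = 0.00290434 × (8990/39.702) = 0.658.

0.658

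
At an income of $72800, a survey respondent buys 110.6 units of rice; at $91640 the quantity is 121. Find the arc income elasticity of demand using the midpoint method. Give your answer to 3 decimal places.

0.392

ΔQ = 121 − 110.6 = 10.4; midpoint Q̄ = (110.6 + 121)/2 = 115.8.
ΔI = 91640 − 72800 = 18840; midpoint Ī = (72800 + 91640)/2 = 82220.
η = (ΔQ/Q̄) ÷ (ΔI/Ī) = (10.4/115.8) ÷ (18840/82220) = 0.392.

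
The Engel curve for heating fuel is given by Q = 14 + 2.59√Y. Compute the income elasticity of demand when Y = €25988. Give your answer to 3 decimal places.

0.484

At Y = 25988: Q = 431.529.
dQ/dY = 2.59/(2√Y) = 0.0080331 at this income.
η = (dQ/dY)·(Y/Q) = 0.0080331 × (25988/431.529) = 0.484.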